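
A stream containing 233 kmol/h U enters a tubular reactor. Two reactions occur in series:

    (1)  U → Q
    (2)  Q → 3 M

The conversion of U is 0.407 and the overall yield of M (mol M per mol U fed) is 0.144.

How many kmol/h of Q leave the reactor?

83.6 kmol/h

Conversion of U: U consumed = 1ξ₁ = 0.407 × 233 → ξ₁ = 94.83 kmol/h.
Yield of M: 3ξ₂ / 233 = 0.144 → ξ₂ = 11.18 kmol/h.
Outlet amounts (n = n₀ + Σ ν·ξ):
  U: 233 − 1(94.83) = 138.2
  Q: 0 + 1(94.83) − 1(11.18) = 83.65
  M: 0 + 3(11.18) = 33.55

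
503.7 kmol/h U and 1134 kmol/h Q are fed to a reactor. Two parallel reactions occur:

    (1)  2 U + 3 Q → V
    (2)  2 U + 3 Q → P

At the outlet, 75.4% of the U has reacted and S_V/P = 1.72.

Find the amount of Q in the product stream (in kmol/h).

564 kmol/h

Conversion of U: U consumed = 0.754 × 503.7 = 379.8 kmol/h = 2ξ₁ + 2ξ₂.
Selectivity: 1ξ₁ / (1ξ₂) = 1.72 → ξ₁ = 1.72 ξ₂.
Substitute: (2·1.72 + 2) ξ₂ = 379.8 → ξ₂ = 69.81 kmol/h, ξ₁ = 120.1 kmol/h.
Outlet amounts (n = n₀ + Σ ν·ξ):
  U: 503.7 − 2(120.1) − 2(69.81) = 123.9
  Q: 1134 − 3(120.1) − 3(69.81) = 564.3
  V: 0 + 1(120.1) = 120.1
  P: 0 + 1(69.81) = 69.81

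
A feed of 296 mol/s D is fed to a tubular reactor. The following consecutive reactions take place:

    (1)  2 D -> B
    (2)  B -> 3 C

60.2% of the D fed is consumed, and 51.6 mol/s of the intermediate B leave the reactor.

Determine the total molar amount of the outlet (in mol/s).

282 mol/s

Conversion of D: D consumed = 2ξ₁ = 0.602 × 296 → ξ₁ = 89.1 mol/s.
B balance: n_B = 0 + 1ξ₁ − 1ξ₂ = 51.6 → ξ₂ = (1·89.1 − 51.6)/1 = 37.5 mol/s.
Outlet amounts (n = n₀ + Σ ν·ξ):
  D: 296 − 2(89.1) = 117.8
  B: 0 + 1(89.1) − 1(37.5) = 51.6
  C: 0 + 3(37.5) = 112.5
Total out = 117.8 + 51.6 + 112.5 = 281.9 mol/s.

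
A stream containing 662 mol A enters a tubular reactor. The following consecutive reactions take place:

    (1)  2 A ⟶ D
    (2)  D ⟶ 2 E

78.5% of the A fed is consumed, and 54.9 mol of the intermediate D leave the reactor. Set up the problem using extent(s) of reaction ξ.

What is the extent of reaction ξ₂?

Conversion of A: A consumed = 2ξ₁ = 0.785 × 662 → ξ₁ = 259.8 mol.
D balance: n_D = 0 + 1ξ₁ − 1ξ₂ = 54.9 → ξ₂ = (1·259.8 − 54.9)/1 = 204.9 mol.
Outlet amounts (n = n₀ + Σ ν·ξ):
  A: 662 − 2(259.8) = 142.3
  D: 0 + 1(259.8) − 1(204.9) = 54.9
  E: 0 + 2(204.9) = 409.9

ξ₂ = 205 mol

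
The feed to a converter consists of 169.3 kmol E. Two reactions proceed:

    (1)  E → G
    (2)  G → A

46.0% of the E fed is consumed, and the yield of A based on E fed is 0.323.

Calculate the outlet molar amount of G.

Conversion of E: E consumed = 1ξ₁ = 0.46 × 169.3 → ξ₁ = 77.88 kmol.
Yield of A: 1ξ₂ / 169.3 = 0.323 → ξ₂ = 54.68 kmol.
Outlet amounts (n = n₀ + Σ ν·ξ):
  E: 169.3 − 1(77.88) = 91.42
  G: 0 + 1(77.88) − 1(54.68) = 23.19
  A: 0 + 1(54.68) = 54.68

23.2 kmol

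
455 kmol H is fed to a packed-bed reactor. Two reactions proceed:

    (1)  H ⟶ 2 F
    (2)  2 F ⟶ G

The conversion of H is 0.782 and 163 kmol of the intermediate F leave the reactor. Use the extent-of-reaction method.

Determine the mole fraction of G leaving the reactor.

Conversion of H: H consumed = 1ξ₁ = 0.782 × 455 → ξ₁ = 355.8 kmol.
F balance: n_F = 0 + 2ξ₁ − 2ξ₂ = 163 → ξ₂ = (2·355.8 − 163)/2 = 274.3 kmol.
Outlet amounts (n = n₀ + Σ ν·ξ):
  H: 455 − 1(355.8) = 99.19
  F: 0 + 2(355.8) − 2(274.3) = 163
  G: 0 + 1(274.3) = 274.3
Total out = 536.5 kmol; y_G = 274.3 / 536.5 = 0.5113.

0.511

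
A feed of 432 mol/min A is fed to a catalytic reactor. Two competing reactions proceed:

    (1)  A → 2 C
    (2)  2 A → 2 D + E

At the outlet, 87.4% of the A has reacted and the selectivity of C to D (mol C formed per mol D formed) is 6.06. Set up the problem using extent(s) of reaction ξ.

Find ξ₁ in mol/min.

Conversion of A: A consumed = 0.874 × 432 = 377.6 mol/min = 1ξ₁ + 2ξ₂.
Selectivity: 2ξ₁ / (2ξ₂) = 6.06 → ξ₁ = 6.06 ξ₂.
Substitute: (1·6.06 + 2) ξ₂ = 377.6 → ξ₂ = 46.84 mol/min, ξ₁ = 283.9 mol/min.
Outlet amounts (n = n₀ + Σ ν·ξ):
  A: 432 − 1(283.9) − 2(46.84) = 54.43
  C: 0 + 2(283.9) = 567.8
  D: 0 + 2(46.84) = 93.69
  E: 0 + 1(46.84) = 46.84

ξ₁ = 284 mol/min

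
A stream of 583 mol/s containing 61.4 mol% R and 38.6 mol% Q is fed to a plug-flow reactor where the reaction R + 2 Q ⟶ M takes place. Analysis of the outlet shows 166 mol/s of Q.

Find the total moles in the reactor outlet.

For Q: n = n₀ − 2ξ → 166 = 225 − 2ξ, giving ξ = 29.52 mol/s.
Outlet amounts (n = n₀ + ν ξ):
  R: 358 − 1(29.52) = 328.4
  Q: 225 − 2(29.52) = 166
  M: 0 + 1(29.52) = 29.52
Total out = 328.4 + 166 + 29.52 = 524 mol/s.

524 mol/s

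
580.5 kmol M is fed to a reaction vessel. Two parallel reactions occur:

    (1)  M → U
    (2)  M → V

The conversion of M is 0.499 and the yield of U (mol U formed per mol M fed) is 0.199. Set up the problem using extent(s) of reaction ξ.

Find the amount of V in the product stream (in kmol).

174 kmol

Yield of U: 1ξ₁ / 580.5 = 0.199 → ξ₁ = 115.5 kmol.
Conversion of M: 1ξ₁ + 1ξ₂ = 0.499 × 580.5 = 289.7 → ξ₂ = 174.2 kmol.
Outlet amounts (n = n₀ + Σ ν·ξ):
  M: 580.5 − 1(115.5) − 1(174.2) = 290.8
  U: 0 + 1(115.5) = 115.5
  V: 0 + 1(174.2) = 174.2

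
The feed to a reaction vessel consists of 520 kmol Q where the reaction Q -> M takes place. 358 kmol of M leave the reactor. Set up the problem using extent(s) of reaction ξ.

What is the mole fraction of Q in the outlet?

For M: n = n₀ + 1ξ → 358 = 0 + 1ξ, giving ξ = 358 kmol.
Outlet amounts (n = n₀ + ν ξ):
  Q: 520 − 1(358) = 162
  M: 0 + 1(358) = 358
Total out = 520 kmol; y_Q = 162 / 520 = 0.3115.

0.312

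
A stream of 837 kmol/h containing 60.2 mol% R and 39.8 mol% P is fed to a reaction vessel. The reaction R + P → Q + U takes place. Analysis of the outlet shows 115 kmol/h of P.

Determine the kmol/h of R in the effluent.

For P: n = n₀ − 1ξ → 115 = 333.1 − 1ξ, giving ξ = 218.1 kmol/h.
Outlet amounts (n = n₀ + ν ξ):
  R: 503.9 − 1(218.1) = 285.7
  P: 333.1 − 1(218.1) = 115
  Q: 0 + 1(218.1) = 218.1
  U: 0 + 1(218.1) = 218.1

286 kmol/h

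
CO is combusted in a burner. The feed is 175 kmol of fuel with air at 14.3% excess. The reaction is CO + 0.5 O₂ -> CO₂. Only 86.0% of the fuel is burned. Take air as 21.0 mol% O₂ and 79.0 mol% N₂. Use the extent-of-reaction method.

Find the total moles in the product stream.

576 kmol

Stoichiometric O₂ = 0.5 × 175 = 87.5 kmol; O₂ fed = 87.5 × 1.143 = 100 kmol.
N₂ fed = 100 × 79/21 = 376.2 kmol.
Fuel reacted = 0.86 × 175 → ξ = 150.5 kmol.
Outlet (n = n₀ + ν ξ):
  CO: 175 − 1(150.5) = 24.5
  O₂: 100 − 0.5(150.5) = 24.76
  N₂: 376.2 (inert)
  CO₂: 0 + 1(150.5) = 150.5
Total out = 24.5 + 24.76 + 376.2 + 150.5 = 576 kmol.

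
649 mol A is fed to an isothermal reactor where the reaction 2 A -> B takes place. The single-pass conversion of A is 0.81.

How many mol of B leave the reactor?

263 mol

A reacted = 0.81 × 649 = 525.7 mol; ν_A = −2, so ξ = 525.7/2 = 262.8 mol.
Outlet amounts (n = n₀ + ν ξ):
  A: 649 − 2(262.8) = 123.3
  B: 0 + 1(262.8) = 262.8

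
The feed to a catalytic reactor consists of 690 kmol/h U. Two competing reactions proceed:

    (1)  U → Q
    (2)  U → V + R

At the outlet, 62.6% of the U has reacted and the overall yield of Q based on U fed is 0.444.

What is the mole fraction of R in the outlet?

0.154

Yield of Q: 1ξ₁ / 690 = 0.444 → ξ₁ = 306.4 kmol/h.
Conversion of U: 1ξ₁ + 1ξ₂ = 0.626 × 690 = 431.9 → ξ₂ = 125.6 kmol/h.
Outlet amounts (n = n₀ + Σ ν·ξ):
  U: 690 − 1(306.4) − 1(125.6) = 258.1
  Q: 0 + 1(306.4) = 306.4
  V: 0 + 1(125.6) = 125.6
  R: 0 + 1(125.6) = 125.6
Total out = 815.6 kmol/h; y_R = 125.6 / 815.6 = 0.154.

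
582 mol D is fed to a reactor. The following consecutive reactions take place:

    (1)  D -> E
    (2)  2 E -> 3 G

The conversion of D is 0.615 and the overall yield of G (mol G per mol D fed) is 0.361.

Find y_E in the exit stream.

Conversion of D: D consumed = 1ξ₁ = 0.615 × 582 → ξ₁ = 357.9 mol.
Yield of G: 3ξ₂ / 582 = 0.361 → ξ₂ = 70.03 mol.
Outlet amounts (n = n₀ + Σ ν·ξ):
  D: 582 − 1(357.9) = 224.1
  E: 0 + 1(357.9) − 2(70.03) = 217.9
  G: 0 + 3(70.03) = 210.1
Total out = 652 mol; y_E = 217.9 / 652 = 0.3341.

0.334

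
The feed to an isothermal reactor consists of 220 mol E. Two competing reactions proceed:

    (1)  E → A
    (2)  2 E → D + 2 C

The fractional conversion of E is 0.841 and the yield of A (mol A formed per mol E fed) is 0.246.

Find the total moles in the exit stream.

Yield of A: 1ξ₁ / 220 = 0.246 → ξ₁ = 54.12 mol.
Conversion of E: 1ξ₁ + 2ξ₂ = 0.841 × 220 = 185 → ξ₂ = 65.45 mol.
Outlet amounts (n = n₀ + Σ ν·ξ):
  E: 220 − 1(54.12) − 2(65.45) = 34.98
  A: 0 + 1(54.12) = 54.12
  D: 0 + 1(65.45) = 65.45
  C: 0 + 2(65.45) = 130.9
Total out = 34.98 + 54.12 + 65.45 + 130.9 = 285.4 mol.

285 mol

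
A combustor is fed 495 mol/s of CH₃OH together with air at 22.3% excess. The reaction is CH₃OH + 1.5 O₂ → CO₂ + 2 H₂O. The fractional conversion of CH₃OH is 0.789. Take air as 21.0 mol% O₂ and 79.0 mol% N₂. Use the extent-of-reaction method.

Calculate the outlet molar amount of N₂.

Stoichiometric O₂ = 1.5 × 495 = 742.5 mol/s; O₂ fed = 742.5 × 1.223 = 908.1 mol/s.
N₂ fed = 908.1 × 79/21 = 3416 mol/s.
Fuel reacted = 0.789 × 495 → ξ = 390.6 mol/s.
Outlet (n = n₀ + ν ξ):
  CH₃OH: 495 − 1(390.6) = 104.4
  O₂: 908.1 − 1.5(390.6) = 322.2
  N₂: 3416 (inert)
  CO₂: 0 + 1(390.6) = 390.6
  H₂O: 0 + 2(390.6) = 781.1

3420 mol/s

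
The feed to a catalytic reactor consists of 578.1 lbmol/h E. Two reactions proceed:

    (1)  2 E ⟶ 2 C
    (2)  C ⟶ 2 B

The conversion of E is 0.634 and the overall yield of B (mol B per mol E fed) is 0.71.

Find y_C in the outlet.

0.206

Conversion of E: E consumed = 2ξ₁ = 0.634 × 578.1 → ξ₁ = 183.3 lbmol/h.
Yield of B: 2ξ₂ / 578.1 = 0.71 → ξ₂ = 205.2 lbmol/h.
Outlet amounts (n = n₀ + Σ ν·ξ):
  E: 578.1 − 2(183.3) = 211.6
  C: 0 + 2(183.3) − 1(205.2) = 161.3
  B: 0 + 2(205.2) = 410.5
Total out = 783.3 lbmol/h; y_C = 161.3 / 783.3 = 0.2059.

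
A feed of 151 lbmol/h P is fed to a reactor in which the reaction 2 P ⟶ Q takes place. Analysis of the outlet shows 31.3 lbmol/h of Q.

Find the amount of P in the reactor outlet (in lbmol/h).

88.4 lbmol/h

For Q: n = n₀ + 1ξ → 31.3 = 0 + 1ξ, giving ξ = 31.3 lbmol/h.
Outlet amounts (n = n₀ + ν ξ):
  P: 151 − 2(31.3) = 88.4
  Q: 0 + 1(31.3) = 31.3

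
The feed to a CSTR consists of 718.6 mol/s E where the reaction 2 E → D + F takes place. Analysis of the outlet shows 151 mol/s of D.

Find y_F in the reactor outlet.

For D: n = n₀ + 1ξ → 151 = 0 + 1ξ, giving ξ = 151 mol/s.
Outlet amounts (n = n₀ + ν ξ):
  E: 718.6 − 2(151) = 416.6
  D: 0 + 1(151) = 151
  F: 0 + 1(151) = 151
Total out = 718.6 mol/s; y_F = 151 / 718.6 = 0.2101.

0.21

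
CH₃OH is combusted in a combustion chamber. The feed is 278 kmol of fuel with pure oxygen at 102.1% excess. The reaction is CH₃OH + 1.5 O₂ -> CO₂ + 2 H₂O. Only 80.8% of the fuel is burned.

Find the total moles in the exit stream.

Stoichiometric O₂ = 1.5 × 278 = 417 kmol; O₂ fed = 417 × 2.021 = 842.8 kmol.
Fuel reacted = 0.808 × 278 → ξ = 224.6 kmol.
Outlet (n = n₀ + ν ξ):
  CH₃OH: 278 − 1(224.6) = 53.38
  O₂: 842.8 − 1.5(224.6) = 505.8
  CO₂: 0 + 1(224.6) = 224.6
  H₂O: 0 + 2(224.6) = 449.2
Total out = 53.38 + 505.8 + 224.6 + 449.2 = 1233 kmol.

1230 kmol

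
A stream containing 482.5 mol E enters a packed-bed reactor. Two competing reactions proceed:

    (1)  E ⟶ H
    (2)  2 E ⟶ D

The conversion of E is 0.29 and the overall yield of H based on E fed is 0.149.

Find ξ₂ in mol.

ξ₂ = 34 mol

Yield of H: 1ξ₁ / 482.5 = 0.149 → ξ₁ = 71.89 mol.
Conversion of E: 1ξ₁ + 2ξ₂ = 0.29 × 482.5 = 139.9 → ξ₂ = 34.02 mol.
Outlet amounts (n = n₀ + Σ ν·ξ):
  E: 482.5 − 1(71.89) − 2(34.02) = 342.6
  H: 0 + 1(71.89) = 71.89
  D: 0 + 1(34.02) = 34.02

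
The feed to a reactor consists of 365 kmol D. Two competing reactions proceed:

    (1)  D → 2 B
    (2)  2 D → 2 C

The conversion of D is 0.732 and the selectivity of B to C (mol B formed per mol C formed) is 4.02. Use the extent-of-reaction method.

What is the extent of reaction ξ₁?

Conversion of D: D consumed = 0.732 × 365 = 267.2 kmol = 1ξ₁ + 2ξ₂.
Selectivity: 2ξ₁ / (2ξ₂) = 4.02 → ξ₁ = 4.02 ξ₂.
Substitute: (1·4.02 + 2) ξ₂ = 267.2 → ξ₂ = 44.38 kmol, ξ₁ = 178.4 kmol.
Outlet amounts (n = n₀ + Σ ν·ξ):
  D: 365 − 1(178.4) − 2(44.38) = 97.82
  B: 0 + 2(178.4) = 356.8
  C: 0 + 2(44.38) = 88.76

ξ₁ = 178 kmol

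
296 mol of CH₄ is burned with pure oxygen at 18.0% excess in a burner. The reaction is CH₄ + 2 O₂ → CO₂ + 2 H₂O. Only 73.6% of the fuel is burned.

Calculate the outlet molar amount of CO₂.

218 mol

Stoichiometric O₂ = 2 × 296 = 592 mol; O₂ fed = 592 × 1.180 = 698.6 mol.
Fuel reacted = 0.736 × 296 → ξ = 217.9 mol.
Outlet (n = n₀ + ν ξ):
  CH₄: 296 − 1(217.9) = 78.14
  O₂: 698.6 − 2(217.9) = 262.8
  CO₂: 0 + 1(217.9) = 217.9
  H₂O: 0 + 2(217.9) = 435.7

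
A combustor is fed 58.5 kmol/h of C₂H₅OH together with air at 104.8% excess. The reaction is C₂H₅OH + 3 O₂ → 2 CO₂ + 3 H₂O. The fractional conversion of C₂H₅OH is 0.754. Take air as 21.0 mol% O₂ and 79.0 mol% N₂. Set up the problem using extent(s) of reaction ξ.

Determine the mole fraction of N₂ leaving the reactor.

0.745

Stoichiometric O₂ = 3 × 58.5 = 175.5 kmol/h; O₂ fed = 175.5 × 2.048 = 359.4 kmol/h.
N₂ fed = 359.4 × 79/21 = 1352 kmol/h.
Fuel reacted = 0.754 × 58.5 → ξ = 44.11 kmol/h.
Outlet (n = n₀ + ν ξ):
  C₂H₅OH: 58.5 − 1(44.11) = 14.39
  O₂: 359.4 − 3(44.11) = 227.1
  N₂: 1352 (inert)
  CO₂: 0 + 2(44.11) = 88.22
  H₂O: 0 + 3(44.11) = 132.3
Total out = 1814 kmol/h; y_N₂ = 1352 / 1814 = 0.7453.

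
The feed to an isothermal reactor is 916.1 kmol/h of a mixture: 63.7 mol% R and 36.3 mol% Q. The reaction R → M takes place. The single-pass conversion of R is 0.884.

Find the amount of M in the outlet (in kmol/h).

R reacted = 0.884 × 583.6 = 515.9 kmol/h; ν_R = −1, so ξ = 515.9/1 = 515.9 kmol/h.
Outlet amounts (n = n₀ + ν ξ):
  R: 583.6 − 1(515.9) = 67.69
  M: 0 + 1(515.9) = 515.9
  Q: 332.5 (inert)

516 kmol/h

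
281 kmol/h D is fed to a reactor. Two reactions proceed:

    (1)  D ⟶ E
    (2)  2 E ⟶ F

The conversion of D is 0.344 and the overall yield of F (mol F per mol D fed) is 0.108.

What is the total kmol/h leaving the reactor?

Conversion of D: D consumed = 1ξ₁ = 0.344 × 281 → ξ₁ = 96.66 kmol/h.
Yield of F: 1ξ₂ / 281 = 0.108 → ξ₂ = 30.35 kmol/h.
Outlet amounts (n = n₀ + Σ ν·ξ):
  D: 281 − 1(96.66) = 184.3
  E: 0 + 1(96.66) − 2(30.35) = 35.97
  F: 0 + 1(30.35) = 30.35
Total out = 184.3 + 35.97 + 30.35 = 250.7 kmol/h.

251 kmol/h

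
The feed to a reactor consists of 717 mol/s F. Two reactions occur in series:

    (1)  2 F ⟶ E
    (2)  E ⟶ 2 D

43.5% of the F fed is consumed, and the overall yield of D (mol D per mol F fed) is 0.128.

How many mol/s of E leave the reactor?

Conversion of F: F consumed = 2ξ₁ = 0.435 × 717 → ξ₁ = 155.9 mol/s.
Yield of D: 2ξ₂ / 717 = 0.128 → ξ₂ = 45.89 mol/s.
Outlet amounts (n = n₀ + Σ ν·ξ):
  F: 717 − 2(155.9) = 405.1
  E: 0 + 1(155.9) − 1(45.89) = 110.1
  D: 0 + 2(45.89) = 91.78

110 mol/s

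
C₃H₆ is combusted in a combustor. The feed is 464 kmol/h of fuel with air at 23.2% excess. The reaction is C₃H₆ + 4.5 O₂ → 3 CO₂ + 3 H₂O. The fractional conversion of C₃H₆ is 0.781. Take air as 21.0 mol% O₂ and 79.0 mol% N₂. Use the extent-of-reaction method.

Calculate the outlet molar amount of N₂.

Stoichiometric O₂ = 4.5 × 464 = 2088 kmol/h; O₂ fed = 2088 × 1.232 = 2572 kmol/h.
N₂ fed = 2572 × 79/21 = 9677 kmol/h.
Fuel reacted = 0.781 × 464 → ξ = 362.4 kmol/h.
Outlet (n = n₀ + ν ξ):
  C₃H₆: 464 − 1(362.4) = 101.6
  O₂: 2572 − 4.5(362.4) = 941.7
  N₂: 9677 (inert)
  CO₂: 0 + 3(362.4) = 1087
  H₂O: 0 + 3(362.4) = 1087

9680 kmol/h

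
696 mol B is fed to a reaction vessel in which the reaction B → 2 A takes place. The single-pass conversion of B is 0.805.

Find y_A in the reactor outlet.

B reacted = 0.805 × 696 = 560.3 mol; ν_B = −1, so ξ = 560.3/1 = 560.3 mol.
Outlet amounts (n = n₀ + ν ξ):
  B: 696 − 1(560.3) = 135.7
  A: 0 + 2(560.3) = 1121
Total out = 1256 mol; y_A = 1121 / 1256 = 0.892.

0.892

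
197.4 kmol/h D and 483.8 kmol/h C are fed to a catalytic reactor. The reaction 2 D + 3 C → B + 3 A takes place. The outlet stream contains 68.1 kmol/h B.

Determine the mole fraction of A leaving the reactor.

For B: n = n₀ + 1ξ → 68.1 = 0 + 1ξ, giving ξ = 68.1 kmol/h.
Outlet amounts (n = n₀ + ν ξ):
  D: 197.4 − 2(68.1) = 61.2
  C: 483.8 − 3(68.1) = 279.5
  B: 0 + 1(68.1) = 68.1
  A: 0 + 3(68.1) = 204.3
Total out = 613.1 kmol/h; y_A = 204.3 / 613.1 = 0.3332.

0.333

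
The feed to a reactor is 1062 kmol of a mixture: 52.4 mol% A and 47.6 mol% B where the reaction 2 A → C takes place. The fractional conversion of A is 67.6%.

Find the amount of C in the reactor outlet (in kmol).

188 kmol

A reacted = 0.676 × 556.5 = 376.2 kmol; ν_A = −2, so ξ = 376.2/2 = 188.1 kmol.
Outlet amounts (n = n₀ + ν ξ):
  A: 556.5 − 2(188.1) = 180.3
  C: 0 + 1(188.1) = 188.1
  B: 505.5 (inert)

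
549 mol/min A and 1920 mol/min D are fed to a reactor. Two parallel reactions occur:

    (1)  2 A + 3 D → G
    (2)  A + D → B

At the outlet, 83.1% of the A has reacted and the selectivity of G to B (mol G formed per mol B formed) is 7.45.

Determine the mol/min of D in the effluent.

1250 mol/min

Conversion of A: A consumed = 0.831 × 549 = 456.2 mol/min = 2ξ₁ + 1ξ₂.
Selectivity: 1ξ₁ / (1ξ₂) = 7.45 → ξ₁ = 7.45 ξ₂.
Substitute: (2·7.45 + 1) ξ₂ = 456.2 → ξ₂ = 28.69 mol/min, ξ₁ = 213.8 mol/min.
Outlet amounts (n = n₀ + Σ ν·ξ):
  A: 549 − 2(213.8) − 1(28.69) = 92.78
  D: 1920 − 3(213.8) − 1(28.69) = 1250
  G: 0 + 1(213.8) = 213.8
  B: 0 + 1(28.69) = 28.69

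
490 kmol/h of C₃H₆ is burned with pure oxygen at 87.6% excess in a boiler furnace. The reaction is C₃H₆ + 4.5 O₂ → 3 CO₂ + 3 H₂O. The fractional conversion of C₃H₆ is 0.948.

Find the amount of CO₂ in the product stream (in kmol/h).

1390 kmol/h

Stoichiometric O₂ = 4.5 × 490 = 2205 kmol/h; O₂ fed = 2205 × 1.876 = 4137 kmol/h.
Fuel reacted = 0.948 × 490 → ξ = 464.5 kmol/h.
Outlet (n = n₀ + ν ξ):
  C₃H₆: 490 − 1(464.5) = 25.48
  O₂: 4137 − 4.5(464.5) = 2046
  CO₂: 0 + 3(464.5) = 1394
  H₂O: 0 + 3(464.5) = 1394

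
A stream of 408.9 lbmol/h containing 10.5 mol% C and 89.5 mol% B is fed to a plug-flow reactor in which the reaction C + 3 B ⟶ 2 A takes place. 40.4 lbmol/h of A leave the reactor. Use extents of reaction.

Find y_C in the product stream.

0.0617

For A: n = n₀ + 2ξ → 40.4 = 0 + 2ξ, giving ξ = 20.2 lbmol/h.
Outlet amounts (n = n₀ + ν ξ):
  C: 42.93 − 1(20.2) = 22.73
  B: 366 − 3(20.2) = 305.4
  A: 0 + 2(20.2) = 40.4
Total out = 368.5 lbmol/h; y_C = 22.73 / 368.5 = 0.06169.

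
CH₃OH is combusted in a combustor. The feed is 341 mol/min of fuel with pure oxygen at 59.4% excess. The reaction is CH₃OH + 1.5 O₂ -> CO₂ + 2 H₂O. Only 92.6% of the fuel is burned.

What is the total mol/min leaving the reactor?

1310 mol/min

Stoichiometric O₂ = 1.5 × 341 = 511.5 mol/min; O₂ fed = 511.5 × 1.594 = 815.3 mol/min.
Fuel reacted = 0.926 × 341 → ξ = 315.8 mol/min.
Outlet (n = n₀ + ν ξ):
  CH₃OH: 341 − 1(315.8) = 25.23
  O₂: 815.3 − 1.5(315.8) = 341.7
  CO₂: 0 + 1(315.8) = 315.8
  H₂O: 0 + 2(315.8) = 631.5
Total out = 25.23 + 341.7 + 315.8 + 631.5 = 1314 mol/min.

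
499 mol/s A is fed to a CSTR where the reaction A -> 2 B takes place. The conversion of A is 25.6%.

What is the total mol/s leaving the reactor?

A reacted = 0.256 × 499 = 127.7 mol/s; ν_A = −1, so ξ = 127.7/1 = 127.7 mol/s.
Outlet amounts (n = n₀ + ν ξ):
  A: 499 − 1(127.7) = 371.3
  B: 0 + 2(127.7) = 255.5
Total out = 371.3 + 255.5 = 626.7 mol/s.

627 mol/s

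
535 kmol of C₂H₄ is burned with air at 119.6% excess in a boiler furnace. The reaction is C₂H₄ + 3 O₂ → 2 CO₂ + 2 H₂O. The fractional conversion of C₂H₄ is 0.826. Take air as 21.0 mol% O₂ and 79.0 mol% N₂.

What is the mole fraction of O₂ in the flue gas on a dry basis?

0.134

Stoichiometric O₂ = 3 × 535 = 1605 kmol; O₂ fed = 1605 × 2.196 = 3525 kmol.
N₂ fed = 3525 × 79/21 = 13260 kmol.
Fuel reacted = 0.826 × 535 → ξ = 441.9 kmol.
Outlet (n = n₀ + ν ξ):
  C₂H₄: 535 − 1(441.9) = 93.09
  O₂: 3525 − 3(441.9) = 2199
  N₂: 13260 (inert)
  CO₂: 0 + 2(441.9) = 883.8
  H₂O: 0 + 2(441.9) = 883.8
Dry total = 16430 kmol; y_O₂ (dry) = 2199 / 16430 = 0.1338.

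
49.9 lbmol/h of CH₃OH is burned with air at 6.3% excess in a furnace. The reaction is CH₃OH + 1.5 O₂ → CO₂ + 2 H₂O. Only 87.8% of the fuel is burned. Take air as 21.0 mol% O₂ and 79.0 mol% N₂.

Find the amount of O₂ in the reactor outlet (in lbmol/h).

13.8 lbmol/h

Stoichiometric O₂ = 1.5 × 49.9 = 74.85 lbmol/h; O₂ fed = 74.85 × 1.063 = 79.57 lbmol/h.
N₂ fed = 79.57 × 79/21 = 299.3 lbmol/h.
Fuel reacted = 0.878 × 49.9 → ξ = 43.81 lbmol/h.
Outlet (n = n₀ + ν ξ):
  CH₃OH: 49.9 − 1(43.81) = 6.088
  O₂: 79.57 − 1.5(43.81) = 13.85
  N₂: 299.3 (inert)
  CO₂: 0 + 1(43.81) = 43.81
  H₂O: 0 + 2(43.81) = 87.62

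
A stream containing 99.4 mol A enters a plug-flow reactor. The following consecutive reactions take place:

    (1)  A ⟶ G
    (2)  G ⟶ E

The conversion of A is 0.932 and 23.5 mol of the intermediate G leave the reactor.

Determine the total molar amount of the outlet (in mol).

99.4 mol

Conversion of A: A consumed = 1ξ₁ = 0.932 × 99.4 → ξ₁ = 92.64 mol.
G balance: n_G = 0 + 1ξ₁ − 1ξ₂ = 23.5 → ξ₂ = (1·92.64 − 23.5)/1 = 69.14 mol.
Outlet amounts (n = n₀ + Σ ν·ξ):
  A: 99.4 − 1(92.64) = 6.759
  G: 0 + 1(92.64) − 1(69.14) = 23.5
  E: 0 + 1(69.14) = 69.14
Total out = 6.759 + 23.5 + 69.14 = 99.4 mol.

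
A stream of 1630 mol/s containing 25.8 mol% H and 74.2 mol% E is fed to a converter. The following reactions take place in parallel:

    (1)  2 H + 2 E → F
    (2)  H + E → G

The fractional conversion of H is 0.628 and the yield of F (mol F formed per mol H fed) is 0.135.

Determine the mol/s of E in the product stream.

945 mol/s

Yield of F: 1ξ₁ / 420.5 = 0.135 → ξ₁ = 56.77 mol/s.
Conversion of H: 2ξ₁ + 1ξ₂ = 0.628 × 420.5 = 264.1 → ξ₂ = 150.6 mol/s.
Outlet amounts (n = n₀ + Σ ν·ξ):
  H: 420.5 − 2(56.77) − 1(150.6) = 156.4
  E: 1209 − 2(56.77) − 1(150.6) = 945.4
  F: 0 + 1(56.77) = 56.77
  G: 0 + 1(150.6) = 150.6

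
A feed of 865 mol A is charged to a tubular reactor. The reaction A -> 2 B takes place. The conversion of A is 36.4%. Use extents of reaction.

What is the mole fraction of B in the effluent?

0.534

A reacted = 0.364 × 865 = 314.9 mol; ν_A = −1, so ξ = 314.9/1 = 314.9 mol.
Outlet amounts (n = n₀ + ν ξ):
  A: 865 − 1(314.9) = 550.1
  B: 0 + 2(314.9) = 629.7
Total out = 1180 mol; y_B = 629.7 / 1180 = 0.5337.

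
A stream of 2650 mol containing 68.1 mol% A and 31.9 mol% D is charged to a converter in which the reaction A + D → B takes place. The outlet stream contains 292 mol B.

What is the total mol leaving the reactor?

2360 mol

For B: n = n₀ + 1ξ → 292 = 0 + 1ξ, giving ξ = 292 mol.
Outlet amounts (n = n₀ + ν ξ):
  A: 1805 − 1(292) = 1513
  D: 845.4 − 1(292) = 553.4
  B: 0 + 1(292) = 292
Total out = 1513 + 553.4 + 292 = 2358 mol.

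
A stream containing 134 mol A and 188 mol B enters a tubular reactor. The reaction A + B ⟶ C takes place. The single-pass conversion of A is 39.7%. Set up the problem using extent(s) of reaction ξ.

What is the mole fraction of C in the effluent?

0.198

A reacted = 0.397 × 134 = 53.2 mol; ν_A = −1, so ξ = 53.2/1 = 53.2 mol.
Outlet amounts (n = n₀ + ν ξ):
  A: 134 − 1(53.2) = 80.8
  B: 188 − 1(53.2) = 134.8
  C: 0 + 1(53.2) = 53.2
Total out = 268.8 mol; y_C = 53.2 / 268.8 = 0.1979.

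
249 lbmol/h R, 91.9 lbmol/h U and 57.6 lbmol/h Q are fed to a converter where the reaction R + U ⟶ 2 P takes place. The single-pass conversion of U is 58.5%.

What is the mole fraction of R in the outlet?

U reacted = 0.585 × 91.9 = 53.76 lbmol/h; ν_U = −1, so ξ = 53.76/1 = 53.76 lbmol/h.
Outlet amounts (n = n₀ + ν ξ):
  R: 249 − 1(53.76) = 195.2
  U: 91.9 − 1(53.76) = 38.14
  P: 0 + 2(53.76) = 107.5
  Q: 57.6 (inert)
Total out = 398.5 lbmol/h; y_R = 195.2 / 398.5 = 0.4899.

0.49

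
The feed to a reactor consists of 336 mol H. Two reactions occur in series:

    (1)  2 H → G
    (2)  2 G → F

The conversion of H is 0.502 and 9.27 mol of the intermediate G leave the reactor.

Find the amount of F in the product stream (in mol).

Conversion of H: H consumed = 2ξ₁ = 0.502 × 336 → ξ₁ = 84.34 mol.
G balance: n_G = 0 + 1ξ₁ − 2ξ₂ = 9.27 → ξ₂ = (1·84.34 − 9.27)/2 = 37.53 mol.
Outlet amounts (n = n₀ + Σ ν·ξ):
  H: 336 − 2(84.34) = 167.3
  G: 0 + 1(84.34) − 2(37.53) = 9.27
  F: 0 + 1(37.53) = 37.53

37.5 mol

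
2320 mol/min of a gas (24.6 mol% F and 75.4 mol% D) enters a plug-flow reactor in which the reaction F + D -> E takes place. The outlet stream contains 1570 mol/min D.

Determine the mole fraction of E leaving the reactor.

0.0837

For D: n = n₀ − 1ξ → 1570 = 1749 − 1ξ, giving ξ = 179.3 mol/min.
Outlet amounts (n = n₀ + ν ξ):
  F: 570.7 − 1(179.3) = 391.4
  D: 1749 − 1(179.3) = 1570
  E: 0 + 1(179.3) = 179.3
Total out = 2141 mol/min; y_E = 179.3 / 2141 = 0.08375.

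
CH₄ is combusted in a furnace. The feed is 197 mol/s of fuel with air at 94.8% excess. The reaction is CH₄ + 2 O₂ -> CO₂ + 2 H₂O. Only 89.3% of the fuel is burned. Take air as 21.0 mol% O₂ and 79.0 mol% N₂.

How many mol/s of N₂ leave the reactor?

Stoichiometric O₂ = 2 × 197 = 394 mol/s; O₂ fed = 394 × 1.948 = 767.5 mol/s.
N₂ fed = 767.5 × 79/21 = 2887 mol/s.
Fuel reacted = 0.893 × 197 → ξ = 175.9 mol/s.
Outlet (n = n₀ + ν ξ):
  CH₄: 197 − 1(175.9) = 21.08
  O₂: 767.5 − 2(175.9) = 415.7
  N₂: 2887 (inert)
  CO₂: 0 + 1(175.9) = 175.9
  H₂O: 0 + 2(175.9) = 351.8

2890 mol/s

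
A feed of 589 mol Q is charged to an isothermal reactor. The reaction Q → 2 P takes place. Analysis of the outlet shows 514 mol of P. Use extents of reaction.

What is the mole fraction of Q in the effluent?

0.392

For P: n = n₀ + 2ξ → 514 = 0 + 2ξ, giving ξ = 257 mol.
Outlet amounts (n = n₀ + ν ξ):
  Q: 589 − 1(257) = 332
  P: 0 + 2(257) = 514
Total out = 846 mol; y_Q = 332 / 846 = 0.3924.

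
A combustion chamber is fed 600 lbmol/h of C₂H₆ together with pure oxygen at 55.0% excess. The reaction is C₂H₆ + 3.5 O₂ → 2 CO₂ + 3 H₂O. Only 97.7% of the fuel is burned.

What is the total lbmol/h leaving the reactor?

4150 lbmol/h

Stoichiometric O₂ = 3.5 × 600 = 2100 lbmol/h; O₂ fed = 2100 × 1.550 = 3255 lbmol/h.
Fuel reacted = 0.977 × 600 → ξ = 586.2 lbmol/h.
Outlet (n = n₀ + ν ξ):
  C₂H₆: 600 − 1(586.2) = 13.8
  O₂: 3255 − 3.5(586.2) = 1203
  CO₂: 0 + 2(586.2) = 1172
  H₂O: 0 + 3(586.2) = 1759
Total out = 13.8 + 1203 + 1172 + 1759 = 4148 lbmol/h.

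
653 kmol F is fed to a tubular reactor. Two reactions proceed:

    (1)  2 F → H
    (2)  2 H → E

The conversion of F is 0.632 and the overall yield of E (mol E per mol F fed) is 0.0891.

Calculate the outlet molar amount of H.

Conversion of F: F consumed = 2ξ₁ = 0.632 × 653 → ξ₁ = 206.3 kmol.
Yield of E: 1ξ₂ / 653 = 0.0891 → ξ₂ = 58.18 kmol.
Outlet amounts (n = n₀ + Σ ν·ξ):
  F: 653 − 2(206.3) = 240.3
  H: 0 + 1(206.3) − 2(58.18) = 89.98
  E: 0 + 1(58.18) = 58.18

90 kmol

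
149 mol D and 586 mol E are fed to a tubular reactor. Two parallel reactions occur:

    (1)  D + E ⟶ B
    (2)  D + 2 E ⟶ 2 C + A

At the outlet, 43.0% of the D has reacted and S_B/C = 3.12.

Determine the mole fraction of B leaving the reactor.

Conversion of D: D consumed = 0.43 × 149 = 64.07 mol = 1ξ₁ + 1ξ₂.
Selectivity: 1ξ₁ / (2ξ₂) = 3.12 → ξ₁ = 6.24 ξ₂.
Substitute: (1·6.24 + 1) ξ₂ = 64.07 → ξ₂ = 8.849 mol, ξ₁ = 55.22 mol.
Outlet amounts (n = n₀ + Σ ν·ξ):
  D: 149 − 1(55.22) − 1(8.849) = 84.93
  E: 586 − 1(55.22) − 2(8.849) = 513.1
  B: 0 + 1(55.22) = 55.22
  C: 0 + 2(8.849) = 17.7
  A: 0 + 1(8.849) = 8.849
Total out = 679.8 mol; y_B = 55.22 / 679.8 = 0.08123.

0.0812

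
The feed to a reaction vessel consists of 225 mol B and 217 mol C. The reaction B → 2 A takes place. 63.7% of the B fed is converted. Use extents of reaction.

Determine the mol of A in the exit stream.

287 mol

B reacted = 0.637 × 225 = 143.3 mol; ν_B = −1, so ξ = 143.3/1 = 143.3 mol.
Outlet amounts (n = n₀ + ν ξ):
  B: 225 − 1(143.3) = 81.68
  A: 0 + 2(143.3) = 286.6
  C: 217 (inert)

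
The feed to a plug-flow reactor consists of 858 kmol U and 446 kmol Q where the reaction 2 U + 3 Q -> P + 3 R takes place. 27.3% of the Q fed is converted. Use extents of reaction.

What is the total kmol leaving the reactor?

Q reacted = 0.273 × 446 = 121.8 kmol; ν_Q = −3, so ξ = 121.8/3 = 40.59 kmol.
Outlet amounts (n = n₀ + ν ξ):
  U: 858 − 2(40.59) = 776.8
  Q: 446 − 3(40.59) = 324.2
  P: 0 + 1(40.59) = 40.59
  R: 0 + 3(40.59) = 121.8
Total out = 776.8 + 324.2 + 40.59 + 121.8 = 1263 kmol.

1260 kmol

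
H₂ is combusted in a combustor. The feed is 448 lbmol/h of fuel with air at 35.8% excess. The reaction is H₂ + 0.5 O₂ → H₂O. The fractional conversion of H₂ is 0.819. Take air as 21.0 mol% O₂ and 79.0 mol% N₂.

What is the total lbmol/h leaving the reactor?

1710 lbmol/h

Stoichiometric O₂ = 0.5 × 448 = 224 lbmol/h; O₂ fed = 224 × 1.358 = 304.2 lbmol/h.
N₂ fed = 304.2 × 79/21 = 1144 lbmol/h.
Fuel reacted = 0.819 × 448 → ξ = 366.9 lbmol/h.
Outlet (n = n₀ + ν ξ):
  H₂: 448 − 1(366.9) = 81.09
  O₂: 304.2 − 0.5(366.9) = 120.7
  N₂: 1144 (inert)
  H₂O: 0 + 1(366.9) = 366.9
Total out = 81.09 + 120.7 + 1144 + 366.9 = 1713 lbmol/h.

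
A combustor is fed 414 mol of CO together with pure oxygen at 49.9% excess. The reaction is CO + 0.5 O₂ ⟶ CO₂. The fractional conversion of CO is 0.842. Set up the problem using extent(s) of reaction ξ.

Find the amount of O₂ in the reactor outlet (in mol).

136 mol

Stoichiometric O₂ = 0.5 × 414 = 207 mol; O₂ fed = 207 × 1.499 = 310.3 mol.
Fuel reacted = 0.842 × 414 → ξ = 348.6 mol.
Outlet (n = n₀ + ν ξ):
  CO: 414 − 1(348.6) = 65.41
  O₂: 310.3 − 0.5(348.6) = 136
  CO₂: 0 + 1(348.6) = 348.6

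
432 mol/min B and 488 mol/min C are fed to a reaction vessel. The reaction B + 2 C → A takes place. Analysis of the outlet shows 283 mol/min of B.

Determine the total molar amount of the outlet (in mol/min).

622 mol/min

For B: n = n₀ − 1ξ → 283 = 432 − 1ξ, giving ξ = 149 mol/min.
Outlet amounts (n = n₀ + ν ξ):
  B: 432 − 1(149) = 283
  C: 488 − 2(149) = 190
  A: 0 + 1(149) = 149
Total out = 283 + 190 + 149 = 622 mol/min.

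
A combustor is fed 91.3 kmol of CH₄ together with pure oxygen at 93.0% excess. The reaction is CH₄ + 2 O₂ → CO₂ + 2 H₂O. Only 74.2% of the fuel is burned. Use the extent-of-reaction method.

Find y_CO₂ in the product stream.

0.153

Stoichiometric O₂ = 2 × 91.3 = 182.6 kmol; O₂ fed = 182.6 × 1.930 = 352.4 kmol.
Fuel reacted = 0.742 × 91.3 → ξ = 67.74 kmol.
Outlet (n = n₀ + ν ξ):
  CH₄: 91.3 − 1(67.74) = 23.56
  O₂: 352.4 − 2(67.74) = 216.9
  CO₂: 0 + 1(67.74) = 67.74
  H₂O: 0 + 2(67.74) = 135.5
Total out = 443.7 kmol; y_CO₂ = 67.74 / 443.7 = 0.1527.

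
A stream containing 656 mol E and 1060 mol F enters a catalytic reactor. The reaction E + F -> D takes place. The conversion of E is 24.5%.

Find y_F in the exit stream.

0.578

E reacted = 0.245 × 656 = 160.7 mol; ν_E = −1, so ξ = 160.7/1 = 160.7 mol.
Outlet amounts (n = n₀ + ν ξ):
  E: 656 − 1(160.7) = 495.3
  F: 1060 − 1(160.7) = 899.3
  D: 0 + 1(160.7) = 160.7
Total out = 1555 mol; y_F = 899.3 / 1555 = 0.5782.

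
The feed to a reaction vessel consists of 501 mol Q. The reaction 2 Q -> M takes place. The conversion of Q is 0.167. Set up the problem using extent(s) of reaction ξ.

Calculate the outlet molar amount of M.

Q reacted = 0.167 × 501 = 83.67 mol; ν_Q = −2, so ξ = 83.67/2 = 41.83 mol.
Outlet amounts (n = n₀ + ν ξ):
  Q: 501 − 2(41.83) = 417.3
  M: 0 + 1(41.83) = 41.83

41.8 mol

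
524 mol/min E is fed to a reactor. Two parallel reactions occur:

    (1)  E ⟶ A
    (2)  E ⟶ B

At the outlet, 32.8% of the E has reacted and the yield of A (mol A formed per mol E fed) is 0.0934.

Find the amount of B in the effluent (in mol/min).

Yield of A: 1ξ₁ / 524 = 0.0934 → ξ₁ = 48.94 mol/min.
Conversion of E: 1ξ₁ + 1ξ₂ = 0.328 × 524 = 171.9 → ξ₂ = 122.9 mol/min.
Outlet amounts (n = n₀ + Σ ν·ξ):
  E: 524 − 1(48.94) − 1(122.9) = 352.1
  A: 0 + 1(48.94) = 48.94
  B: 0 + 1(122.9) = 122.9

123 mol/min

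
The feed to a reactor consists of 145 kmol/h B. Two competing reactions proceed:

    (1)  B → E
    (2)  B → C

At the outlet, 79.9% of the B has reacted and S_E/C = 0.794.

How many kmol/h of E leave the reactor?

51.3 kmol/h

Conversion of B: B consumed = 0.799 × 145 = 115.9 kmol/h = 1ξ₁ + 1ξ₂.
Selectivity: 1ξ₁ / (1ξ₂) = 0.794 → ξ₁ = 0.794 ξ₂.
Substitute: (1·0.794 + 1) ξ₂ = 115.9 → ξ₂ = 64.58 kmol/h, ξ₁ = 51.28 kmol/h.
Outlet amounts (n = n₀ + Σ ν·ξ):
  B: 145 − 1(51.28) − 1(64.58) = 29.14
  E: 0 + 1(51.28) = 51.28
  C: 0 + 1(64.58) = 64.58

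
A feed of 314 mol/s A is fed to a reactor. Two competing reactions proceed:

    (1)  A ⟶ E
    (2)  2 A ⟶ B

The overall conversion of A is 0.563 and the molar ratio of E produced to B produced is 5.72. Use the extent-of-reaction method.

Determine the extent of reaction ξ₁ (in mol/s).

Conversion of A: A consumed = 0.563 × 314 = 176.8 mol/s = 1ξ₁ + 2ξ₂.
Selectivity: 1ξ₁ / (1ξ₂) = 5.72 → ξ₁ = 5.72 ξ₂.
Substitute: (1·5.72 + 2) ξ₂ = 176.8 → ξ₂ = 22.9 mol/s, ξ₁ = 131 mol/s.
Outlet amounts (n = n₀ + Σ ν·ξ):
  A: 314 − 1(131) − 2(22.9) = 137.2
  E: 0 + 1(131) = 131
  B: 0 + 1(22.9) = 22.9

ξ₁ = 131 mol/s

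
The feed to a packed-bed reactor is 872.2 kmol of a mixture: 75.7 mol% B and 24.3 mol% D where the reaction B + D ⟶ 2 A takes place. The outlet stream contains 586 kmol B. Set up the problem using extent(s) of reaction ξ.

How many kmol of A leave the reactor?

For B: n = n₀ − 1ξ → 586 = 660.3 − 1ξ, giving ξ = 74.26 kmol.
Outlet amounts (n = n₀ + ν ξ):
  B: 660.3 − 1(74.26) = 586
  D: 211.9 − 1(74.26) = 137.7
  A: 0 + 2(74.26) = 148.5

149 kmol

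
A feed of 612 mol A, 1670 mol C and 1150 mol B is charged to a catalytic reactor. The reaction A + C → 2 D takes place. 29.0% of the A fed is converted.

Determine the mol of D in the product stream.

355 mol

A reacted = 0.29 × 612 = 177.5 mol; ν_A = −1, so ξ = 177.5/1 = 177.5 mol.
Outlet amounts (n = n₀ + ν ξ):
  A: 612 − 1(177.5) = 434.5
  C: 1670 − 1(177.5) = 1493
  D: 0 + 2(177.5) = 355
  B: 1150 (inert)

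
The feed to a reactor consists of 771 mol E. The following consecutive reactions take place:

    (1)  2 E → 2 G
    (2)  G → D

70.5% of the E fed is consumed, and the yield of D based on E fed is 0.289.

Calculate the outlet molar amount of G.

321 mol

Conversion of E: E consumed = 2ξ₁ = 0.705 × 771 → ξ₁ = 271.8 mol.
Yield of D: 1ξ₂ / 771 = 0.289 → ξ₂ = 222.8 mol.
Outlet amounts (n = n₀ + Σ ν·ξ):
  E: 771 − 2(271.8) = 227.4
  G: 0 + 2(271.8) − 1(222.8) = 320.7
  D: 0 + 1(222.8) = 222.8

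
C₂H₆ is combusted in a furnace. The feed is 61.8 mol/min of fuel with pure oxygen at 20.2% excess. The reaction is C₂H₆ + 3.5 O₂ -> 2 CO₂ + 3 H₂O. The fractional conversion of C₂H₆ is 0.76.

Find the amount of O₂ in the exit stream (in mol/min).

Stoichiometric O₂ = 3.5 × 61.8 = 216.3 mol/min; O₂ fed = 216.3 × 1.202 = 260 mol/min.
Fuel reacted = 0.76 × 61.8 → ξ = 46.97 mol/min.
Outlet (n = n₀ + ν ξ):
  C₂H₆: 61.8 − 1(46.97) = 14.83
  O₂: 260 − 3.5(46.97) = 95.6
  CO₂: 0 + 2(46.97) = 93.94
  H₂O: 0 + 3(46.97) = 140.9

95.6 mol/min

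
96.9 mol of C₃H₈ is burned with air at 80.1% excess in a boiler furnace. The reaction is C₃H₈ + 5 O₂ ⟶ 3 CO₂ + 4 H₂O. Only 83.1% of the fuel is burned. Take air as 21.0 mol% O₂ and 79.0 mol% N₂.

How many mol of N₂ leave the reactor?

Stoichiometric O₂ = 5 × 96.9 = 484.5 mol; O₂ fed = 484.5 × 1.801 = 872.6 mol.
N₂ fed = 872.6 × 79/21 = 3283 mol.
Fuel reacted = 0.831 × 96.9 → ξ = 80.52 mol.
Outlet (n = n₀ + ν ξ):
  C₃H₈: 96.9 − 1(80.52) = 16.38
  O₂: 872.6 − 5(80.52) = 470
  N₂: 3283 (inert)
  CO₂: 0 + 3(80.52) = 241.6
  H₂O: 0 + 4(80.52) = 322.1

3280 mol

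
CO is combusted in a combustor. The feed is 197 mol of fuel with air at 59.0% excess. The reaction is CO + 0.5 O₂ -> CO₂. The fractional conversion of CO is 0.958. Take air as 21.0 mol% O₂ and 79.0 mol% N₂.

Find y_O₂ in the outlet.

0.0734

Stoichiometric O₂ = 0.5 × 197 = 98.5 mol; O₂ fed = 98.5 × 1.590 = 156.6 mol.
N₂ fed = 156.6 × 79/21 = 589.2 mol.
Fuel reacted = 0.958 × 197 → ξ = 188.7 mol.
Outlet (n = n₀ + ν ξ):
  CO: 197 − 1(188.7) = 8.274
  O₂: 156.6 − 0.5(188.7) = 62.25
  N₂: 589.2 (inert)
  CO₂: 0 + 1(188.7) = 188.7
Total out = 848.4 mol; y_O₂ = 62.25 / 848.4 = 0.07337.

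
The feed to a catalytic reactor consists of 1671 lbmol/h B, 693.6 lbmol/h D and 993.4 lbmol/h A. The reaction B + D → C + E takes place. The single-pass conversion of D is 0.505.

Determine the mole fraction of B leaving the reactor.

D reacted = 0.505 × 693.6 = 350.3 lbmol/h; ν_D = −1, so ξ = 350.3/1 = 350.3 lbmol/h.
Outlet amounts (n = n₀ + ν ξ):
  B: 1671 − 1(350.3) = 1321
  D: 693.6 − 1(350.3) = 343.3
  C: 0 + 1(350.3) = 350.3
  E: 0 + 1(350.3) = 350.3
  A: 993.4 (inert)
Total out = 3358 lbmol/h; y_B = 1321 / 3358 = 0.3933.

0.393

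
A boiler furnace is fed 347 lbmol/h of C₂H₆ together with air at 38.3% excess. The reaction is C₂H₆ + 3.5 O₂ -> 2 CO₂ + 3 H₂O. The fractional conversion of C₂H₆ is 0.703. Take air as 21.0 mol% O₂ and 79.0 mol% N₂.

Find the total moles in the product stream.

Stoichiometric O₂ = 3.5 × 347 = 1214 lbmol/h; O₂ fed = 1214 × 1.383 = 1680 lbmol/h.
N₂ fed = 1680 × 79/21 = 6319 lbmol/h.
Fuel reacted = 0.703 × 347 → ξ = 243.9 lbmol/h.
Outlet (n = n₀ + ν ξ):
  C₂H₆: 347 − 1(243.9) = 103.1
  O₂: 1680 − 3.5(243.9) = 825.9
  N₂: 6319 (inert)
  CO₂: 0 + 2(243.9) = 487.9
  H₂O: 0 + 3(243.9) = 731.8
Total out = 103.1 + 825.9 + 6319 + 487.9 + 731.8 = 8467 lbmol/h.

8470 lbmol/h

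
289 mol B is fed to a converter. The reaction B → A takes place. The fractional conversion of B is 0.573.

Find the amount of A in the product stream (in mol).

B reacted = 0.573 × 289 = 165.6 mol; ν_B = −1, so ξ = 165.6/1 = 165.6 mol.
Outlet amounts (n = n₀ + ν ξ):
  B: 289 − 1(165.6) = 123.4
  A: 0 + 1(165.6) = 165.6

166 mol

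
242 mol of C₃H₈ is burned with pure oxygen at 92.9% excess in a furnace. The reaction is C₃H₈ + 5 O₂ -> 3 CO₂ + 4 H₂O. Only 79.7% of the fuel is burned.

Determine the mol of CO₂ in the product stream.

579 mol

Stoichiometric O₂ = 5 × 242 = 1210 mol; O₂ fed = 1210 × 1.929 = 2334 mol.
Fuel reacted = 0.797 × 242 → ξ = 192.9 mol.
Outlet (n = n₀ + ν ξ):
  C₃H₈: 242 − 1(192.9) = 49.13
  O₂: 2334 − 5(192.9) = 1370
  CO₂: 0 + 3(192.9) = 578.6
  H₂O: 0 + 4(192.9) = 771.5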